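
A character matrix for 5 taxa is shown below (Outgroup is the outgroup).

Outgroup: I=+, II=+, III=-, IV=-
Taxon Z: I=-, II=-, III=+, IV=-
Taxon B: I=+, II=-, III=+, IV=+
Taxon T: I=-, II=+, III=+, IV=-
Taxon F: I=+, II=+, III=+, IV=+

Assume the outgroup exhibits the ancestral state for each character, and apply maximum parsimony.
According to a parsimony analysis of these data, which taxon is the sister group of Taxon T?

Character polarity is set by the outgroup: the derived state is whichever differs from the outgroup's state, so for I, II the derived state is '-', and for the remaining characters it is '+'.
Only Taxon T and Taxon Z show the derived state '-' for I, supporting them as a clade.
II groups Taxon B and Taxon Z, which is incompatible with the clades supported by the remaining characters; treating it as convergent (homoplasy) costs fewer steps than any alternative tree.
III (derived state '+') is shared by all ingroup taxa — unites the whole ingroup.
IV: derived state '+' in Taxon B and Taxon F only — synapomorphy for {Taxon B, Taxon F}.
Most parsimonious ingroup topology: ((Taxon Z,Taxon T),(Taxon B,Taxon F)).
Taxon T and Taxon Z form a cherry on this tree, so they are sister taxa.

Taxon Z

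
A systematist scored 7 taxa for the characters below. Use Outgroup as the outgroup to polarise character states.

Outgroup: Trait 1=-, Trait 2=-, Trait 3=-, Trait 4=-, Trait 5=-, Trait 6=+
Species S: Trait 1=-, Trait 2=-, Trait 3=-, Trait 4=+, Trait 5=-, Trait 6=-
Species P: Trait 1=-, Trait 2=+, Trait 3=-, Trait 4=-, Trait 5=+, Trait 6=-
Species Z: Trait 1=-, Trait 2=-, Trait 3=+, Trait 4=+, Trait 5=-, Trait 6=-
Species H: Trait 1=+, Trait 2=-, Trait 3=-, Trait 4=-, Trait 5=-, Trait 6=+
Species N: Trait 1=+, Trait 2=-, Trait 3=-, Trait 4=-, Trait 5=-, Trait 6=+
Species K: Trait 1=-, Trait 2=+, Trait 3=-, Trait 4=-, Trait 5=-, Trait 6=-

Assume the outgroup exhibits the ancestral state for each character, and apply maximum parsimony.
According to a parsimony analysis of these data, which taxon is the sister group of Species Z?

Character polarity is set by the outgroup: the derived state is whichever differs from the outgroup's state, so for Trait 6 the derived state is '-', and for the remaining characters it is '+'.
Only Species H and Species N show the derived state '+' for Trait 1, supporting them as a clade.
Trait 2 (derived state '+') is shared by Species K and Species P — a synapomorphy uniting that clade.
Trait 3 (derived state '+') is unique to Species Z (autapomorphy; uninformative for grouping).
Only Species S and Species Z show the derived state '+' for Trait 4, supporting them as a clade.
Trait 5 (derived state '+') is unique to Species P (autapomorphy; uninformative for grouping).
Only Species K, Species P, Species S, and Species Z show the derived state '-' for Trait 6, supporting them as a clade.
Most parsimonious ingroup topology: (((Species S,Species Z),(Species P,Species K)),(Species H,Species N)).
Species Z and Species S form a cherry on this tree, so they are sister taxa.

Species S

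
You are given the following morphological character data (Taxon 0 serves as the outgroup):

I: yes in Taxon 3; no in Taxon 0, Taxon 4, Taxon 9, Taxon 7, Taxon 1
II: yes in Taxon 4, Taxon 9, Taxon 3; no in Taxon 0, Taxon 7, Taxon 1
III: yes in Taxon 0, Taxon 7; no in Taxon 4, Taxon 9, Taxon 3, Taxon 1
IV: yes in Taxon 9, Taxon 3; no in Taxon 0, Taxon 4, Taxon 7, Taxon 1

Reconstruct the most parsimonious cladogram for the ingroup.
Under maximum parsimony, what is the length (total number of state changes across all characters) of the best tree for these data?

Character polarity is set by the outgroup: the derived state is whichever differs from the outgroup's state, so for III the derived state is 'no', and for the remaining characters it is 'yes'.
I (derived state 'yes') is unique to Taxon 3 (autapomorphy; uninformative for grouping).
Only Taxon 3, Taxon 4, and Taxon 9 show the derived state 'yes' for II, supporting them as a clade.
Only Taxon 1, Taxon 3, Taxon 4, and Taxon 9 show the derived state 'no' for III, supporting them as a clade.
IV: derived state 'yes' in Taxon 3 and Taxon 9 only — synapomorphy for {Taxon 3, Taxon 9}.
Most parsimonious ingroup topology: (((Taxon 4,(Taxon 9,Taxon 3)),Taxon 1),Taxon 7).
Changes per character on this tree: I: 1; II: 1; III: 1; IV: 1.
Total = 4.

4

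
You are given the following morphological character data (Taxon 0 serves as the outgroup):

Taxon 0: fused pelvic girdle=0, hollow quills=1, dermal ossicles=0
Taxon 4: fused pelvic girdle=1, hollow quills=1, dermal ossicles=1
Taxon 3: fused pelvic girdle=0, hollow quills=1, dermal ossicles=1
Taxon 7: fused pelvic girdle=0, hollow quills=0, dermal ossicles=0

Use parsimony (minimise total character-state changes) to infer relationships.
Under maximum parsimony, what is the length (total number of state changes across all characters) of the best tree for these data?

3

Character polarity is set by the outgroup: the derived state is whichever differs from the outgroup's state, so for hollow quills the derived state is '0', and for the remaining characters it is '1'.
fused pelvic girdle: derived state '1' in Taxon 4 only — an autapomorphy, so it tells us nothing about relationships among taxa.
hollow quills (derived state '0') is unique to Taxon 7 (autapomorphy; uninformative for grouping).
dermal ossicles: derived state '1' in Taxon 3 and Taxon 4 only — synapomorphy for {Taxon 3, Taxon 4}.
Most parsimonious ingroup topology: ((Taxon 4,Taxon 3),Taxon 7).
Changes per character on this tree: fused pelvic girdle: 1; hollow quills: 1; dermal ossicles: 1.
Total = 3.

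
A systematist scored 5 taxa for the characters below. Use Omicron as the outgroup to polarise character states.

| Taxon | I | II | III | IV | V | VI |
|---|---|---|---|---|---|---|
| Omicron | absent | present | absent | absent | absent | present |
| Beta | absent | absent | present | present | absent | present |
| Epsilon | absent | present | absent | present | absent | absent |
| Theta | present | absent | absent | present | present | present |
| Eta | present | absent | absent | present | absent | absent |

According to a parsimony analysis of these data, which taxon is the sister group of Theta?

Eta

Character polarity is set by the outgroup: the derived state is whichever differs from the outgroup's state, so for II, VI the derived state is 'absent', and for the remaining characters it is 'present'.
I (derived state 'present') is shared by Eta and Theta — a synapomorphy uniting that clade.
Only Beta, Eta, and Theta show the derived state 'absent' for II, supporting them as a clade.
III (derived state 'present') is unique to Beta (autapomorphy; uninformative for grouping).
IV (derived state 'present') is shared by all ingroup taxa — unites the whole ingroup.
V: derived state 'present' in Theta only — an autapomorphy, so it tells us nothing about relationships among taxa.
VI (state 'absent') occurs in Epsilon and Eta but conflicts with the nesting implied by the other characters — most parsimoniously interpreted as homoplasy.
Most parsimonious ingroup topology: ((Beta,(Theta,Eta)),Epsilon).
Theta and Eta form a cherry on this tree, so they are sister taxa.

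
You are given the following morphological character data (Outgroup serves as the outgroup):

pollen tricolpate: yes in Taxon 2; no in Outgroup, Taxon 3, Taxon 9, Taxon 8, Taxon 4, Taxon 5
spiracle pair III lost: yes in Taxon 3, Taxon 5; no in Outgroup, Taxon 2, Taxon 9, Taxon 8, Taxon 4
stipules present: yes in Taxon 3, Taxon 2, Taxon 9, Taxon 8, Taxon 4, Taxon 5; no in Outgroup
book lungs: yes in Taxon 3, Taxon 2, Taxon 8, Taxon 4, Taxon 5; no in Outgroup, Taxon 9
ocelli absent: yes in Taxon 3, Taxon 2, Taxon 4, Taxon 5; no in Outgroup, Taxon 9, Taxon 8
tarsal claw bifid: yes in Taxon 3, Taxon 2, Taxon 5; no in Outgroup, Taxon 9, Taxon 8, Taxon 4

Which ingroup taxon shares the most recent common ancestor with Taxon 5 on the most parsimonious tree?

Taxon 3

The outgroup has state 'no' for every character, so 'yes' is the derived state throughout.
pollen tricolpate: derived state 'yes' in Taxon 2 only — an autapomorphy, so it tells us nothing about relationships among taxa.
spiracle pair III lost (derived state 'yes') is shared by Taxon 3 and Taxon 5 — a synapomorphy uniting that clade.
All ingroup taxa share the derived state 'yes' for stipules present; it defines the ingroup but does not resolve relationships within it.
book lungs (derived state 'yes') is shared by Taxon 2, Taxon 3, Taxon 4, Taxon 5, and Taxon 8 — a synapomorphy uniting that clade.
Only Taxon 2, Taxon 3, Taxon 4, and Taxon 5 show the derived state 'yes' for ocelli absent, supporting them as a clade.
tarsal claw bifid (derived state 'yes') is shared by Taxon 2, Taxon 3, and Taxon 5 — a synapomorphy uniting that clade.
Most parsimonious ingroup topology: (((((Taxon 3,Taxon 5),Taxon 2),Taxon 4),Taxon 8),Taxon 9).
Taxon 5 and Taxon 3 form a cherry on this tree, so they are sister taxa.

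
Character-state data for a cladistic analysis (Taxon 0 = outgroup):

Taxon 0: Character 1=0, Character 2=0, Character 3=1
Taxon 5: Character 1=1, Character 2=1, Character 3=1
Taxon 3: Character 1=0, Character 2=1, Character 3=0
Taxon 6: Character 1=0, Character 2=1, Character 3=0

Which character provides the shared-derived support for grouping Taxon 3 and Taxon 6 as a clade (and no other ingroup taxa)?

Character polarity is set by the outgroup: the derived state is whichever differs from the outgroup's state, so for Character 3 the derived state is '0', and for the remaining characters it is '1'.
Character 1: derived state '1' in Taxon 5 only — an autapomorphy, so it tells us nothing about relationships among taxa.
Character 2 (derived state '1') is shared by all ingroup taxa — unites the whole ingroup.
Character 3 (derived state '0') is shared by Taxon 3 and Taxon 6 — a synapomorphy uniting that clade.
Most parsimonious ingroup topology: (Taxon 5,(Taxon 3,Taxon 6)).
The clade {Taxon 3, Taxon 6} is supported by Character 3: its derived state '0' occurs in exactly those taxa and in no other taxon (including the outgroup).

Character 3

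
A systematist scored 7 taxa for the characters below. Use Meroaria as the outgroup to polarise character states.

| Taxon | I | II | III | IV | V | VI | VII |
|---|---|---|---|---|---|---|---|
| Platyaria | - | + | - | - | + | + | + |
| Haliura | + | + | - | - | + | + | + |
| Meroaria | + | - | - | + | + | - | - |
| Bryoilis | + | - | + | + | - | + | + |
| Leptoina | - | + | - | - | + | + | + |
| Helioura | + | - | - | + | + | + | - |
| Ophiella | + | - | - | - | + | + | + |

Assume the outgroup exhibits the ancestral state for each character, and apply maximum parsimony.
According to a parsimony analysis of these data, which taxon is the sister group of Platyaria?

Character polarity is set by the outgroup: the derived state is whichever differs from the outgroup's state, so for I, IV, V the derived state is '-', and for the remaining characters it is '+'.
I (derived state '-') is shared by Leptoina and Platyaria — a synapomorphy uniting that clade.
II (derived state '+') is shared by Haliura, Leptoina, and Platyaria — a synapomorphy uniting that clade.
III: derived state '+' in Bryoilis only — an autapomorphy, so it tells us nothing about relationships among taxa.
Only Haliura, Leptoina, Ophiella, and Platyaria show the derived state '-' for IV, supporting them as a clade.
V: derived state '-' in Bryoilis only — an autapomorphy, so it tells us nothing about relationships among taxa.
All ingroup taxa share the derived state '+' for VI; it defines the ingroup but does not resolve relationships within it.
VII: derived state '+' in Bryoilis, Haliura, Leptoina, Ophiella, and Platyaria only — synapomorphy for {Bryoilis, Haliura, Leptoina, Ophiella, Platyaria}.
Most parsimonious ingroup topology: ((Bryoilis,(((Platyaria,Leptoina),Haliura),Ophiella)),Helioura).
Platyaria and Leptoina form a cherry on this tree, so they are sister taxa.

Leptoina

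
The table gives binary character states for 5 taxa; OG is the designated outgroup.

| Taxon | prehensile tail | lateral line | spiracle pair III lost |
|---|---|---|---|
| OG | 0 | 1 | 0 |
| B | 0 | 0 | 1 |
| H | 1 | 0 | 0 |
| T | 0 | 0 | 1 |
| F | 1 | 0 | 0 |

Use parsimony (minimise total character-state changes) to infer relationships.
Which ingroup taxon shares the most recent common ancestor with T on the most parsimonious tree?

Character polarity is set by the outgroup: the derived state is whichever differs from the outgroup's state, so for lateral line the derived state is '0', and for the remaining characters it is '1'.
prehensile tail: derived state '1' in F and H only — synapomorphy for {F, H}.
lateral line (derived state '0') is shared by all ingroup taxa — unites the whole ingroup.
spiracle pair III lost: derived state '1' in B and T only — synapomorphy for {B, T}.
Most parsimonious ingroup topology: ((T,B),(H,F)).
T and B form a cherry on this tree, so they are sister taxa.

B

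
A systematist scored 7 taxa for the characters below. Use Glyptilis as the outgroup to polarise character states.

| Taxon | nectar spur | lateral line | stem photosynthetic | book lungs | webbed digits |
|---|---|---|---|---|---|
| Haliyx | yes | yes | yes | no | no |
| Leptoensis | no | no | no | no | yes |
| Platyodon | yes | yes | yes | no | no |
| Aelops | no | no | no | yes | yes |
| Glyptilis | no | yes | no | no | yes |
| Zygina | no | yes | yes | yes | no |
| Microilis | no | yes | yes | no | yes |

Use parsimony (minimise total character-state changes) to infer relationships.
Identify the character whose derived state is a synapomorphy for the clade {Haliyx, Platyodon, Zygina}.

Character polarity is set by the outgroup: the derived state is whichever differs from the outgroup's state, so for lateral line, webbed digits the derived state is 'no', and for the remaining characters it is 'yes'.
nectar spur: derived state 'yes' in Haliyx and Platyodon only — synapomorphy for {Haliyx, Platyodon}.
lateral line: derived state 'no' in Aelops and Leptoensis only — synapomorphy for {Aelops, Leptoensis}.
stem photosynthetic: derived state 'yes' in Haliyx, Microilis, Platyodon, and Zygina only — synapomorphy for {Haliyx, Microilis, Platyodon, Zygina}.
book lungs (state 'yes') occurs in Aelops and Zygina but conflicts with the nesting implied by the other characters — most parsimoniously interpreted as homoplasy.
Only Haliyx, Platyodon, and Zygina show the derived state 'no' for webbed digits, supporting them as a clade.
Most parsimonious ingroup topology: ((Leptoensis,Aelops),(Microilis,((Platyodon,Haliyx),Zygina))).
The clade {Haliyx, Platyodon, Zygina} is supported by webbed digits: its derived state 'no' occurs in exactly those taxa and in no other taxon (including the outgroup).

webbed digits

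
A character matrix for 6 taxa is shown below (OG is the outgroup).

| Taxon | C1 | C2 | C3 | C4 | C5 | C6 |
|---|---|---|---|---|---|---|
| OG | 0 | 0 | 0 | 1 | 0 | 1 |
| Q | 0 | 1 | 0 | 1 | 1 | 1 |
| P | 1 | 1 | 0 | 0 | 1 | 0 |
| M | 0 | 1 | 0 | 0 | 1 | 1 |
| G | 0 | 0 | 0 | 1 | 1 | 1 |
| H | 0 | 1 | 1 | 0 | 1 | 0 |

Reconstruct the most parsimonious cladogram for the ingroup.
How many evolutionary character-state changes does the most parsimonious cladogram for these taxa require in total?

Character polarity is set by the outgroup: the derived state is whichever differs from the outgroup's state, so for C4, C6 the derived state is '0', and for the remaining characters it is '1'.
C1 (derived state '1') is unique to P (autapomorphy; uninformative for grouping).
C2: derived state '1' in H, M, P, and Q only — synapomorphy for {H, M, P, Q}.
C3: derived state '1' in H only — an autapomorphy, so it tells us nothing about relationships among taxa.
C4: derived state '0' in H, M, and P only — synapomorphy for {H, M, P}.
C5 (derived state '1') is shared by all ingroup taxa — unites the whole ingroup.
C6: derived state '0' in H and P only — synapomorphy for {H, P}.
Most parsimonious ingroup topology: ((Q,((P,H),M)),G).
Changes per character on this tree: C1: 1; C2: 1; C3: 1; C4: 1; C5: 1; C6: 1.
Total = 6.

6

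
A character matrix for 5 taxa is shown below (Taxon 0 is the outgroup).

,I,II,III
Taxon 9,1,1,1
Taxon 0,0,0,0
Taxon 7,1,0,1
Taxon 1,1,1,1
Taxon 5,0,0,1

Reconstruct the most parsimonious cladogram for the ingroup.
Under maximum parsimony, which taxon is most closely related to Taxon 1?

Taxon 9

The outgroup has state '0' for every character, so '1' is the derived state throughout.
Only Taxon 1, Taxon 7, and Taxon 9 show the derived state '1' for I, supporting them as a clade.
II (derived state '1') is shared by Taxon 1 and Taxon 9 — a synapomorphy uniting that clade.
III (derived state '1') is shared by all ingroup taxa — unites the whole ingroup.
Most parsimonious ingroup topology: (((Taxon 1,Taxon 9),Taxon 7),Taxon 5).
Taxon 1 and Taxon 9 form a cherry on this tree, so they are sister taxa.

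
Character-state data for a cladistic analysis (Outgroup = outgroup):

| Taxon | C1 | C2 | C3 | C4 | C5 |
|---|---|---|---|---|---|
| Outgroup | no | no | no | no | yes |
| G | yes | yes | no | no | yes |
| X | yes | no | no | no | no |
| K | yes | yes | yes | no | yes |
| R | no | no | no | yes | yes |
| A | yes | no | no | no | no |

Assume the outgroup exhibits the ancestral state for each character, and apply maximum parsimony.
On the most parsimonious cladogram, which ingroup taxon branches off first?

Character polarity is set by the outgroup: the derived state is whichever differs from the outgroup's state, so for C5 the derived state is 'no', and for the remaining characters it is 'yes'.
Only A, G, K, and X show the derived state 'yes' for C1, supporting them as a clade.
C2 (derived state 'yes') is shared by G and K — a synapomorphy uniting that clade.
C3: derived state 'yes' in K only — an autapomorphy, so it tells us nothing about relationships among taxa.
C4 (derived state 'yes') is unique to R (autapomorphy; uninformative for grouping).
C5 (derived state 'no') is shared by A and X — a synapomorphy uniting that clade.
Most parsimonious ingroup topology: (((G,K),(X,A)),R).
R is sister to the clade containing all other ingroup taxa, so it is the earliest-diverging (most basal) ingroup lineage.

R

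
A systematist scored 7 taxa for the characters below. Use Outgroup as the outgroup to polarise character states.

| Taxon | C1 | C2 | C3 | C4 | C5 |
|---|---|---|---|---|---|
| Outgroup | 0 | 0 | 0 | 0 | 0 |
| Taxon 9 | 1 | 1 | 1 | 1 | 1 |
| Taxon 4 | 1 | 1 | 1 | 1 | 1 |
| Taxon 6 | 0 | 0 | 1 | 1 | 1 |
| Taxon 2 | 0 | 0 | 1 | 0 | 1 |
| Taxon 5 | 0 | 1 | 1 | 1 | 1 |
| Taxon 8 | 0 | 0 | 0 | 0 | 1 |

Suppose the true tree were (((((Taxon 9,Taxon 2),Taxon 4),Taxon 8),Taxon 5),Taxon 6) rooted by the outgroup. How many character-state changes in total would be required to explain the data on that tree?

Map each character onto (((((Taxon 9,Taxon 2),Taxon 4),Taxon 8),Taxon 5),Taxon 6) (rooted by Outgroup) and count the minimum state changes it requires (Fitch parsimony):
C1: 2; C2: 3; C3: 2; C4: 3; C5: 1.
Total tree length = 11.

11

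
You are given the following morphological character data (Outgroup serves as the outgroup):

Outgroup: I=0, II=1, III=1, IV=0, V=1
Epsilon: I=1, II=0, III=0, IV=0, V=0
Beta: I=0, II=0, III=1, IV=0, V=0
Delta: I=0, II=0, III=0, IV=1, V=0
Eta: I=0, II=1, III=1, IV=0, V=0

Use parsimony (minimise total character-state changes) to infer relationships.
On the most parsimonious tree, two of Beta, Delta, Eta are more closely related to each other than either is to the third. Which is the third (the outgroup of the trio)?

Character polarity is set by the outgroup: the derived state is whichever differs from the outgroup's state, so for II, III, V the derived state is '0', and for the remaining characters it is '1'.
I: derived state '1' in Epsilon only — an autapomorphy, so it tells us nothing about relationships among taxa.
Only Beta, Delta, and Epsilon show the derived state '0' for II, supporting them as a clade.
Only Delta and Epsilon show the derived state '0' for III, supporting them as a clade.
IV: derived state '1' in Delta only — an autapomorphy, so it tells us nothing about relationships among taxa.
All ingroup taxa share the derived state '0' for V; it defines the ingroup but does not resolve relationships within it.
Most parsimonious ingroup topology: (((Epsilon,Delta),Beta),Eta).
Beta and Delta share a more recent common ancestor with each other than either does with Eta, so Eta is the least closely related of the three.

Eta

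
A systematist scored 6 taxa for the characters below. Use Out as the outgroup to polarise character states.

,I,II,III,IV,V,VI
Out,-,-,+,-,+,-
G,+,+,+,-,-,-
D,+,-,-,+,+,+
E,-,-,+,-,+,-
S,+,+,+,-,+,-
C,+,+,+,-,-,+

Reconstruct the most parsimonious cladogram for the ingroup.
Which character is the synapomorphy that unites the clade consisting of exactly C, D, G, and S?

I

Character polarity is set by the outgroup: the derived state is whichever differs from the outgroup's state, so for III, V the derived state is '-', and for the remaining characters it is '+'.
Only C, D, G, and S show the derived state '+' for I, supporting them as a clade.
II: derived state '+' in C, G, and S only — synapomorphy for {C, G, S}.
III (derived state '-') is unique to D (autapomorphy; uninformative for grouping).
IV: derived state '+' in D only — an autapomorphy, so it tells us nothing about relationships among taxa.
V (derived state '-') is shared by C and G — a synapomorphy uniting that clade.
VI (state '+') occurs in C and D but conflicts with the nesting implied by the other characters — most parsimoniously interpreted as homoplasy.
Most parsimonious ingroup topology: ((((G,C),S),D),E).
The clade {C, D, G, S} is supported by I: its derived state '+' occurs in exactly those taxa and in no other taxon (including the outgroup).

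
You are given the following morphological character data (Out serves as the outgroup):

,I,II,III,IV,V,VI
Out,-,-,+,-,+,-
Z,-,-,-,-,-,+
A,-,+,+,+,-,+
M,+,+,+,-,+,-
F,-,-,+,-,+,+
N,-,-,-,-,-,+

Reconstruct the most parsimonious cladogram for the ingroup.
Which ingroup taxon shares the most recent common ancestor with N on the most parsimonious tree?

Character polarity is set by the outgroup: the derived state is whichever differs from the outgroup's state, so for III, V the derived state is '-', and for the remaining characters it is '+'.
I: derived state '+' in M only — an autapomorphy, so it tells us nothing about relationships among taxa.
II groups A and M, which is incompatible with the clades supported by the remaining characters; treating it as convergent (homoplasy) costs fewer steps than any alternative tree.
Only N and Z show the derived state '-' for III, supporting them as a clade.
IV: derived state '+' in A only — an autapomorphy, so it tells us nothing about relationships among taxa.
V (derived state '-') is shared by A, N, and Z — a synapomorphy uniting that clade.
VI (derived state '+') is shared by A, F, N, and Z — a synapomorphy uniting that clade.
Most parsimonious ingroup topology: ((((Z,N),A),F),M).
N and Z form a cherry on this tree, so they are sister taxa.

Z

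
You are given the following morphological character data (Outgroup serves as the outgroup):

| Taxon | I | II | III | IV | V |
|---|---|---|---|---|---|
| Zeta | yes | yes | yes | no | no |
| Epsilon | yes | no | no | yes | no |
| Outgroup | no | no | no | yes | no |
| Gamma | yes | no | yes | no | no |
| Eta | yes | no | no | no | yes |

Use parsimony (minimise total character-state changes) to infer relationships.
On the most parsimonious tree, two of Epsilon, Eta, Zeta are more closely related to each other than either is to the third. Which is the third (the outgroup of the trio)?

Epsilon

Character polarity is set by the outgroup: the derived state is whichever differs from the outgroup's state, so for IV the derived state is 'no', and for the remaining characters it is 'yes'.
I (derived state 'yes') is shared by all ingroup taxa — unites the whole ingroup.
II (derived state 'yes') is unique to Zeta (autapomorphy; uninformative for grouping).
Only Gamma and Zeta show the derived state 'yes' for III, supporting them as a clade.
IV: derived state 'no' in Eta, Gamma, and Zeta only — synapomorphy for {Eta, Gamma, Zeta}.
V: derived state 'yes' in Eta only — an autapomorphy, so it tells us nothing about relationships among taxa.
Most parsimonious ingroup topology: (((Gamma,Zeta),Eta),Epsilon).
Zeta and Eta share a more recent common ancestor with each other than either does with Epsilon, so Epsilon is the least closely related of the three.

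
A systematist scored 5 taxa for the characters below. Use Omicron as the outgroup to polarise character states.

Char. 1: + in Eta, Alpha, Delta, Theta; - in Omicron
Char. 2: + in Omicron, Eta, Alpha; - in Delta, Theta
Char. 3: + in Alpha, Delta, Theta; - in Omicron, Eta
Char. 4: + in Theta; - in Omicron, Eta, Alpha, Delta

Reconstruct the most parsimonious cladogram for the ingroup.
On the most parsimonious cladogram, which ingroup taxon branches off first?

Eta

Character polarity is set by the outgroup: the derived state is whichever differs from the outgroup's state, so for Char. 2 the derived state is '-', and for the remaining characters it is '+'.
All ingroup taxa share the derived state '+' for Char. 1; it defines the ingroup but does not resolve relationships within it.
Char. 2: derived state '-' in Delta and Theta only — synapomorphy for {Delta, Theta}.
Char. 3 (derived state '+') is shared by Alpha, Delta, and Theta — a synapomorphy uniting that clade.
Char. 4: derived state '+' in Theta only — an autapomorphy, so it tells us nothing about relationships among taxa.
Most parsimonious ingroup topology: (Eta,(Alpha,(Delta,Theta))).
Eta is sister to the clade containing all other ingroup taxa, so it is the earliest-diverging (most basal) ingroup lineage.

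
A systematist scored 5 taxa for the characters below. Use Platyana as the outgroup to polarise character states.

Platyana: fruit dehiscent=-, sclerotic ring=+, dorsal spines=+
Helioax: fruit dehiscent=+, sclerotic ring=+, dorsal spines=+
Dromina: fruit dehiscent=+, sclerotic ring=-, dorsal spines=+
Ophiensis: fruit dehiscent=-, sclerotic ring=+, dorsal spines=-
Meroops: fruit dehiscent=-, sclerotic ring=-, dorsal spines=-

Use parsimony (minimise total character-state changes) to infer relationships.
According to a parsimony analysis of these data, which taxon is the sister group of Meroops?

Ophiensis

Character polarity is set by the outgroup: the derived state is whichever differs from the outgroup's state, so for sclerotic ring, dorsal spines the derived state is '-', and for the remaining characters it is '+'.
Only Dromina and Helioax show the derived state '+' for fruit dehiscent, supporting them as a clade.
sclerotic ring groups Dromina and Meroops, which is incompatible with the clades supported by the remaining characters; treating it as convergent (homoplasy) costs fewer steps than any alternative tree.
Only Meroops and Ophiensis show the derived state '-' for dorsal spines, supporting them as a clade.
Most parsimonious ingroup topology: ((Helioax,Dromina),(Ophiensis,Meroops)).
Meroops and Ophiensis form a cherry on this tree, so they are sister taxa.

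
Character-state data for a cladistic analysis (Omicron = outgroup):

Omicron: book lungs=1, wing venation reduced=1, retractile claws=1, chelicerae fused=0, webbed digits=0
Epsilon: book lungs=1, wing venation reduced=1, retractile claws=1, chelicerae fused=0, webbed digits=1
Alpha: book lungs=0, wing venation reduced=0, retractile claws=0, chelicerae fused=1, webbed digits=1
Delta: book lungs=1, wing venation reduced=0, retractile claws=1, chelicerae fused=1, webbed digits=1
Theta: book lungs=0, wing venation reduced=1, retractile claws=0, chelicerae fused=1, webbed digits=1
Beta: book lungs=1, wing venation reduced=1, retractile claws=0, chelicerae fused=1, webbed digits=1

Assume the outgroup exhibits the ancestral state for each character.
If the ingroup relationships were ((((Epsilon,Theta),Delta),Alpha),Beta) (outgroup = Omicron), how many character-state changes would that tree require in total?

Map each character onto ((((Epsilon,Theta),Delta),Alpha),Beta) (rooted by Omicron) and count the minimum state changes it requires (Fitch parsimony):
book lungs: 2; wing venation reduced: 2; retractile claws: 3; chelicerae fused: 2; webbed digits: 1.
Total tree length = 10.

10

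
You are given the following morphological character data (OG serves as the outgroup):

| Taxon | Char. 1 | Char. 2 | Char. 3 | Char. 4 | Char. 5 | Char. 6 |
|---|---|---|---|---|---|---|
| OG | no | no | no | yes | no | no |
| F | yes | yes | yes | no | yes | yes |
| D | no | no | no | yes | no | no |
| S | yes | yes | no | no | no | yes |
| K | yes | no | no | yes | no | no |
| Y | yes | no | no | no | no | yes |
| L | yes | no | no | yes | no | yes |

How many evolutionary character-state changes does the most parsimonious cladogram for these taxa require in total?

6

Character polarity is set by the outgroup: the derived state is whichever differs from the outgroup's state, so for Char. 4 the derived state is 'no', and for the remaining characters it is 'yes'.
Char. 1: derived state 'yes' in F, K, L, S, and Y only — synapomorphy for {F, K, L, S, Y}.
Char. 2: derived state 'yes' in F and S only — synapomorphy for {F, S}.
Char. 3: derived state 'yes' in F only — an autapomorphy, so it tells us nothing about relationships among taxa.
Char. 4: derived state 'no' in F, S, and Y only — synapomorphy for {F, S, Y}.
Char. 5: derived state 'yes' in F only — an autapomorphy, so it tells us nothing about relationships among taxa.
Only F, L, S, and Y show the derived state 'yes' for Char. 6, supporting them as a clade.
Most parsimonious ingroup topology: (((((F,S),Y),L),K),D).
Changes per character on this tree: Char. 1: 1; Char. 2: 1; Char. 3: 1; Char. 4: 1; Char. 5: 1; Char. 6: 1.
Total = 6.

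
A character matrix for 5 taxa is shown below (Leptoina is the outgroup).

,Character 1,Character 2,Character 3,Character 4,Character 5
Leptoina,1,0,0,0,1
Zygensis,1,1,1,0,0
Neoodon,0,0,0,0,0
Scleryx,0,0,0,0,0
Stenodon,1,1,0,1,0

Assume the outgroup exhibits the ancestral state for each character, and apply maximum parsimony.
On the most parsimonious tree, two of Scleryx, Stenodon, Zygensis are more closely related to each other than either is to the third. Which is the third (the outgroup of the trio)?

Character polarity is set by the outgroup: the derived state is whichever differs from the outgroup's state, so for Character 1, Character 5 the derived state is '0', and for the remaining characters it is '1'.
Only Neoodon and Scleryx show the derived state '0' for Character 1, supporting them as a clade.
Character 2 (derived state '1') is shared by Stenodon and Zygensis — a synapomorphy uniting that clade.
Character 3: derived state '1' in Zygensis only — an autapomorphy, so it tells us nothing about relationships among taxa.
Character 4: derived state '1' in Stenodon only — an autapomorphy, so it tells us nothing about relationships among taxa.
Character 5 (derived state '0') is shared by all ingroup taxa — unites the whole ingroup.
Most parsimonious ingroup topology: ((Zygensis,Stenodon),(Neoodon,Scleryx)).
Zygensis and Stenodon share a more recent common ancestor with each other than either does with Scleryx, so Scleryx is the least closely related of the three.

Scleryx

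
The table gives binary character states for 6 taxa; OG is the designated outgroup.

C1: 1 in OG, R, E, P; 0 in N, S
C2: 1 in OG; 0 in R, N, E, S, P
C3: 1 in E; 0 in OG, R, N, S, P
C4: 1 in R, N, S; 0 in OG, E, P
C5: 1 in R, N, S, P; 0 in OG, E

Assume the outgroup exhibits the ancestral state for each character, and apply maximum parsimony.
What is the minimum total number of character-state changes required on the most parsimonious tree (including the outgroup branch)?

5

Character polarity is set by the outgroup: the derived state is whichever differs from the outgroup's state, so for C1, C2 the derived state is '0', and for the remaining characters it is '1'.
Only N and S show the derived state '0' for C1, supporting them as a clade.
C2 (derived state '0') is shared by all ingroup taxa — unites the whole ingroup.
C3 (derived state '1') is unique to E (autapomorphy; uninformative for grouping).
Only N, R, and S show the derived state '1' for C4, supporting them as a clade.
C5 (derived state '1') is shared by N, P, R, and S — a synapomorphy uniting that clade.
Most parsimonious ingroup topology: (((R,(N,S)),P),E).
Changes per character on this tree: C1: 1; C2: 1; C3: 1; C4: 1; C5: 1.
Total = 5.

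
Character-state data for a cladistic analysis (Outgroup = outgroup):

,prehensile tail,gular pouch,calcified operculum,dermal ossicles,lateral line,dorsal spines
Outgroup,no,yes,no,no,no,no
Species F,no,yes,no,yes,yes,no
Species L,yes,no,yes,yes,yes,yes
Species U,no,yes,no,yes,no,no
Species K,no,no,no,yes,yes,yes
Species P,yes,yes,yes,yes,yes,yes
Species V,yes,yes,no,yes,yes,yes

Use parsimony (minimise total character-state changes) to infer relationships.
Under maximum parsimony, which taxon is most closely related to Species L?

Character polarity is set by the outgroup: the derived state is whichever differs from the outgroup's state, so for gular pouch the derived state is 'no', and for the remaining characters it is 'yes'.
prehensile tail (derived state 'yes') is shared by Species L, Species P, and Species V — a synapomorphy uniting that clade.
gular pouch groups Species K and Species L, which is incompatible with the clades supported by the remaining characters; treating it as convergent (homoplasy) costs fewer steps than any alternative tree.
calcified operculum (derived state 'yes') is shared by Species L and Species P — a synapomorphy uniting that clade.
All ingroup taxa share the derived state 'yes' for dermal ossicles; it defines the ingroup but does not resolve relationships within it.
Only Species F, Species K, Species L, Species P, and Species V show the derived state 'yes' for lateral line, supporting them as a clade.
dorsal spines: derived state 'yes' in Species K, Species L, Species P, and Species V only — synapomorphy for {Species K, Species L, Species P, Species V}.
Most parsimonious ingroup topology: ((Species F,(((Species L,Species P),Species V),Species K)),Species U).
Species L and Species P form a cherry on this tree, so they are sister taxa.

Species P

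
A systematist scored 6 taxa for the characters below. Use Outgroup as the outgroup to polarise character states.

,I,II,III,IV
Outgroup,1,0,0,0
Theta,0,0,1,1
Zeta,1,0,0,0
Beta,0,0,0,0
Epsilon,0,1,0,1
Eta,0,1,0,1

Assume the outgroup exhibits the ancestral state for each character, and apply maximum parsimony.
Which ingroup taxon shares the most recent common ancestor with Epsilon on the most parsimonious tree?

Character polarity is set by the outgroup: the derived state is whichever differs from the outgroup's state, so for I the derived state is '0', and for the remaining characters it is '1'.
I: derived state '0' in Beta, Epsilon, Eta, and Theta only — synapomorphy for {Beta, Epsilon, Eta, Theta}.
Only Epsilon and Eta show the derived state '1' for II, supporting them as a clade.
III: derived state '1' in Theta only — an autapomorphy, so it tells us nothing about relationships among taxa.
IV (derived state '1') is shared by Epsilon, Eta, and Theta — a synapomorphy uniting that clade.
Most parsimonious ingroup topology: (((Theta,(Epsilon,Eta)),Beta),Zeta).
Epsilon and Eta form a cherry on this tree, so they are sister taxa.

Eta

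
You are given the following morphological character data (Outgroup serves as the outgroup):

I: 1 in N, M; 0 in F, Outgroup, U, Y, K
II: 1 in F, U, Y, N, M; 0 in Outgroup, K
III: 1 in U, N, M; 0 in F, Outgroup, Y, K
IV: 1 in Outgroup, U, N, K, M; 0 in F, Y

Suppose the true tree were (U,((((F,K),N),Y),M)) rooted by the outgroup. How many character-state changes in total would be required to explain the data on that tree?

9

Map each character onto (U,((((F,K),N),Y),M)) (rooted by Outgroup) and count the minimum state changes it requires (Fitch parsimony):
I: 2; II: 2; III: 3; IV: 2.
Total tree length = 9.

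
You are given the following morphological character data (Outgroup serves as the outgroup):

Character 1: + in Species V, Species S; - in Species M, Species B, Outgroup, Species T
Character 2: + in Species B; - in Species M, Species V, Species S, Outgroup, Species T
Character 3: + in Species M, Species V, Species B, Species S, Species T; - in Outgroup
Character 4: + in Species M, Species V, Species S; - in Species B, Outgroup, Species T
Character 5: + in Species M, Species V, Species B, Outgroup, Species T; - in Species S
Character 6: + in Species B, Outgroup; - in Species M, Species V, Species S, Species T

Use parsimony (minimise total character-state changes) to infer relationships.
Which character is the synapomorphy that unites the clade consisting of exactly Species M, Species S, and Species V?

Character 4

Character polarity is set by the outgroup: the derived state is whichever differs from the outgroup's state, so for Character 5, Character 6 the derived state is '-', and for the remaining characters it is '+'.
Character 1 (derived state '+') is shared by Species S and Species V — a synapomorphy uniting that clade.
Character 2 (derived state '+') is unique to Species B (autapomorphy; uninformative for grouping).
Character 3 (derived state '+') is shared by all ingroup taxa — unites the whole ingroup.
Character 4 (derived state '+') is shared by Species M, Species S, and Species V — a synapomorphy uniting that clade.
Character 5: derived state '-' in Species S only — an autapomorphy, so it tells us nothing about relationships among taxa.
Only Species M, Species S, Species T, and Species V show the derived state '-' for Character 6, supporting them as a clade.
Most parsimonious ingroup topology: ((((Species V,Species S),Species M),Species T),Species B).
The clade {Species M, Species S, Species V} is supported by Character 4: its derived state '+' occurs in exactly those taxa and in no other taxon (including the outgroup).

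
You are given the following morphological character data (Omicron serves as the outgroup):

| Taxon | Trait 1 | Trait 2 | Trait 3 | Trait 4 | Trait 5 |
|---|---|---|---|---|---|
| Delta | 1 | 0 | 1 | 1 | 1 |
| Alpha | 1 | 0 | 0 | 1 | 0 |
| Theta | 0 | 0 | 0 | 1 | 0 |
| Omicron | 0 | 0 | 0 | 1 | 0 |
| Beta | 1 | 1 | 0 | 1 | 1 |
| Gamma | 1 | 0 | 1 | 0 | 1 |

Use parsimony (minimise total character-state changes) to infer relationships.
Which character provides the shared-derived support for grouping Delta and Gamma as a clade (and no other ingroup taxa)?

Character polarity is set by the outgroup: the derived state is whichever differs from the outgroup's state, so for Trait 4 the derived state is '0', and for the remaining characters it is '1'.
Trait 1: derived state '1' in Alpha, Beta, Delta, and Gamma only — synapomorphy for {Alpha, Beta, Delta, Gamma}.
Trait 2 (derived state '1') is unique to Beta (autapomorphy; uninformative for grouping).
Only Delta and Gamma show the derived state '1' for Trait 3, supporting them as a clade.
Trait 4 (derived state '0') is unique to Gamma (autapomorphy; uninformative for grouping).
Trait 5: derived state '1' in Beta, Delta, and Gamma only — synapomorphy for {Beta, Delta, Gamma}.
Most parsimonious ingroup topology: ((((Gamma,Delta),Beta),Alpha),Theta).
The clade {Delta, Gamma} is supported by Trait 3: its derived state '1' occurs in exactly those taxa and in no other taxon (including the outgroup).

Trait 3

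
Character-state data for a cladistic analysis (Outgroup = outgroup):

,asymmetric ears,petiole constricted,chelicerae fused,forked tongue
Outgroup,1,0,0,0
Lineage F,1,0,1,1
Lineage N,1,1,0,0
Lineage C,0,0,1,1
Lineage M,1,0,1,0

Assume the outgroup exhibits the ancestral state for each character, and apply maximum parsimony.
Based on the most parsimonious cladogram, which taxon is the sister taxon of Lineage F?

Lineage C

Character polarity is set by the outgroup: the derived state is whichever differs from the outgroup's state, so for asymmetric ears the derived state is '0', and for the remaining characters it is '1'.
asymmetric ears: derived state '0' in Lineage C only — an autapomorphy, so it tells us nothing about relationships among taxa.
petiole constricted: derived state '1' in Lineage N only — an autapomorphy, so it tells us nothing about relationships among taxa.
Only Lineage C, Lineage F, and Lineage M show the derived state '1' for chelicerae fused, supporting them as a clade.
forked tongue: derived state '1' in Lineage C and Lineage F only — synapomorphy for {Lineage C, Lineage F}.
Most parsimonious ingroup topology: (((Lineage F,Lineage C),Lineage M),Lineage N).
Lineage F and Lineage C form a cherry on this tree, so they are sister taxa.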